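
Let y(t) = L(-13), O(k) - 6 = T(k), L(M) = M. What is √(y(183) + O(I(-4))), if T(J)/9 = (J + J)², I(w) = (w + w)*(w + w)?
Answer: √147449 ≈ 383.99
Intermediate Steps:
I(w) = 4*w² (I(w) = (2*w)*(2*w) = 4*w²)
T(J) = 36*J² (T(J) = 9*(J + J)² = 9*(2*J)² = 9*(4*J²) = 36*J²)
O(k) = 6 + 36*k²
y(t) = -13
√(y(183) + O(I(-4))) = √(-13 + (6 + 36*(4*(-4)²)²)) = √(-13 + (6 + 36*(4*16)²)) = √(-13 + (6 + 36*64²)) = √(-13 + (6 + 36*4096)) = √(-13 + (6 + 147456)) = √(-13 + 147462) = √147449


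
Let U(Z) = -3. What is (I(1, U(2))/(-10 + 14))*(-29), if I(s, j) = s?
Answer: -29/4 ≈ -7.2500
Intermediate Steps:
(I(1, U(2))/(-10 + 14))*(-29) = (1/(-10 + 14))*(-29) = (1/4)*(-29) = -29/4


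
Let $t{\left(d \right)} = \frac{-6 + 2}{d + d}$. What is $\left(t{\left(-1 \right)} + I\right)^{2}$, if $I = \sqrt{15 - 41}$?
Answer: $\left(2 + i \sqrt{26}\right)^{2} \approx -22.0 + 20.396 i$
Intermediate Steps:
$t{\left(d \right)} = - \frac{2}{d}$ ($t{\left(d \right)} = - \frac{4}{2 d} = - 4 \frac{1}{2 d} = - \frac{2}{d}$)
$I = i \sqrt{26}$ ($I = \sqrt{-26} = i \sqrt{26} \approx 5.099 i$)
$\left(t{\left(-1 \right)} + I\right)^{2} = \left(- \frac{2}{-1} + i \sqrt{26}\right)^{2} = \left(\left(-2\right) \left(-1\right) + i \sqrt{26}\right)^{2} = \left(2 + i \sqrt{26}\right)^{2}$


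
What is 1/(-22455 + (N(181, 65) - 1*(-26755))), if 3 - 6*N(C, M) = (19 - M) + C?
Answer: 1/4278 ≈ 0.00023375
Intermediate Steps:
N(C, M) = -8/3 - C/6 + M/6 (N(C, M) = 1/2 - ((19 - M) + C)/6 = 1/2 - (19 + C - M)/6 = 1/2 + (-19/6 - C/6 + M/6) = -8/3 - C/6 + M/6)
1/(-22455 + (N(181, 65) - 1*(-26755))) = 1/(-22455 + ((-8/3 - 1/6*181 + (1/6)*65) - 1*(-26755))) = 1/(-22455 + ((-8/3 - 181/6 + 65/6) + 26755)) = 1/(-22455 + (-22 + 26755)) = 1/(-22455 + 26733) = 1/4278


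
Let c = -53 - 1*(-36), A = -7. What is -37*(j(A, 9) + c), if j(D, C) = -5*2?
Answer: 999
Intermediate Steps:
c = -17 (c = -53 + 36 = -17)
j(D, C) = -10
-37*(j(A, 9) + c) = -37*(-10 - 17) = -37*(-27) = 999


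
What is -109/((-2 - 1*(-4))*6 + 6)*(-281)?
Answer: 30629/18 ≈ 1701.6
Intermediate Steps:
-109/((-2 - 1*(-4))*6 + 6)*(-281) = -109/((-2 + 4)*6 + 6)*(-281) = -109/(2*6 + 6)*(-281) = -109/(12 + 6)*(-281) = -109/18*(-281) = 30629/18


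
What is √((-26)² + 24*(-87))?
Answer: 2*I*√353 ≈ 37.577*I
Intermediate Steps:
√((-26)² + 24*(-87)) = √(676 - 2088) = √(-1412) = 2*I*√353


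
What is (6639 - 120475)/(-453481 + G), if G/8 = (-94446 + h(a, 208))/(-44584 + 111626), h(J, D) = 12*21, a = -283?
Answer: 3815896556/15201513377 ≈ 0.25102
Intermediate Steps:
h(J, D) = 252
G = -376776/33521 (G = 8*((-94446 + 252)/(-44584 + 111626)) = 8*(-94194/67042) = 8*(-94194*1/67042) = 8*(-47097/33521) = -376776/33521 ≈ -11.240)
(6639 - 120475)/(-453481 + G) = (6639 - 120475)/(-453481 - 376776/33521) = -113836/(-15201513377/33521) = -113836*(-33521/15201513377) = 3815896556/15201513377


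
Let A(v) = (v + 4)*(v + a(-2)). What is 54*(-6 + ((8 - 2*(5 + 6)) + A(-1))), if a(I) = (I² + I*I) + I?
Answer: -270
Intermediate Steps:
a(I) = I + 2*I² (a(I) = (I² + I²) + I = 2*I² + I = I + 2*I²)
A(v) = (4 + v)*(6 + v) (A(v) = (v + 4)*(v - 2*(1 + 2*(-2))) = (4 + v)*(v - 2*(1 - 4)) = (4 + v)*(v - 2*(-3)) = (4 + v)*(v + 6) = (4 + v)*(6 + v))
54*(-6 + ((8 - 2*(5 + 6)) + A(-1))) = 54*(-6 + ((8 - 2*(5 + 6)) + (24 + (-1)² + 10*(-1)))) = 54*(-6 + ((8 - 2*11) + (24 + 1 - 10))) = 54*(-6 + ((8 - 22) + 15)) = 54*(-6 + (-14 + 15)) = 54*(-6 + 1) = 54*(-5) = -270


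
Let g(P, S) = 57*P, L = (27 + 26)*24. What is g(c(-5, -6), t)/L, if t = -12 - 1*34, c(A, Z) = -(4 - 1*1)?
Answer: -57/424 ≈ -0.13443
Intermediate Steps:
c(A, Z) = -3 (c(A, Z) = -(4 - 1) = -1*3 = -3)
t = -46 (t = -12 - 34 = -46)
L = 1272 (L = 53*24 = 1272)
g(c(-5, -6), t)/L = (57*(-3))/1272 = -171*1/1272 = -57/424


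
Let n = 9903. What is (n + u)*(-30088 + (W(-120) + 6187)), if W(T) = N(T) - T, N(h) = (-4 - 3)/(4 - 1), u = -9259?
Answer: -45949400/3 ≈ -1.5316e+7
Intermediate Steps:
N(h) = -7/3
W(T) = -7/3 - T
(n + u)*(-30088 + (W(-120) + 6187)) = (9903 - 9259)*(-30088 + ((-7/3 - 1*(-120)) + 6187)) = 644*(-30088 + ((-7/3 + 120) + 6187)) = 644*(-30088 + (353/3 + 6187)) = 644*(-30088 + 18914/3) = 644*(-71350/3) = -45949400/3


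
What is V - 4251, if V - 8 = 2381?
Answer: -1862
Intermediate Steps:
V = 2389 (V = 8 + 2381 = 2389)
V - 4251 = 2389 - 4251 = -1862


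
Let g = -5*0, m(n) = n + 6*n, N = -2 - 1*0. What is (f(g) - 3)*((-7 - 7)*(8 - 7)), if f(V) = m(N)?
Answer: 238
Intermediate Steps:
N = -2 (N = -2 + 0 = -2)
m(n) = 7*n
g = 0
f(V) = -14 (f(V) = 7*(-2) = -14)
(f(g) - 3)*((-7 - 7)*(8 - 7)) = (-14 - 3)*((-7 - 7)*(8 - 7)) = -(-238) = -17*(-14) = 238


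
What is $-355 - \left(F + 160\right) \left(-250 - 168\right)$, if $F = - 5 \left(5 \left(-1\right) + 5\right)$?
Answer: $66525$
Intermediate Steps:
$F = 0$ ($F = - 5 \left(-5 + 5\right) = \left(-5\right) 0 = 0$)
$-355 - \left(F + 160\right) \left(-250 - 168\right) = -355 - \left(0 + 160\right) \left(-250 - 168\right) = -355 - 160 \left(-250 - 168\right) = -355 - 160 \left(-418\right) = -355 - -66880 = -355 + 66880 = 66525$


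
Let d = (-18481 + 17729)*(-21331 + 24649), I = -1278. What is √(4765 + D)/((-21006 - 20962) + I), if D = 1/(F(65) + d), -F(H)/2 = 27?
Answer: -√29666761991021310/107906986740 ≈ -0.0015962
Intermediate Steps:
F(H) = -54 (F(H) = -2*27 = -54)
d = -2495136 (d = -752*3318 = -2495136)
D = -1/2495190 (D = 1/(-54 - 2495136) = 1/(-2495190) = -1/2495190 ≈ -4.0077e-7)
√(4765 + D)/((-21006 - 20962) + I) = √(4765 - 1/2495190)/((-21006 - 20962) - 1278) = √(11889580349/2495190)/(-41968 - 1278) = (√29666761991021310/2495190)/(-43246) = (√29666761991021310/2495190)*(-1/43246) = -√29666761991021310/107906986740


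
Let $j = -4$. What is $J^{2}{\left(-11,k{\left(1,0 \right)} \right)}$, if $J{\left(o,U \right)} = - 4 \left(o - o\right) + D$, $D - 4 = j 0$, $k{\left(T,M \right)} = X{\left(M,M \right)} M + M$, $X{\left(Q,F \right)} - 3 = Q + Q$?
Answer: $16$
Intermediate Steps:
$X{\left(Q,F \right)} = 3 + 2 Q$ ($X{\left(Q,F \right)} = 3 + \left(Q + Q\right) = 3 + 2 Q$)
$k{\left(T,M \right)} = M + M \left(3 + 2 M\right)$ ($k{\left(T,M \right)} = \left(3 + 2 M\right) M + M = M \left(3 + 2 M\right) + M = M + M \left(3 + 2 M\right)$)
$D = 4$ ($D = 4 - 0 = 4 + 0 = 4$)
$J{\left(o,U \right)} = 4$ ($J{\left(o,U \right)} = - 4 \left(o - o\right) + 4 = \left(-4\right) 0 + 4 = 0 + 4 = 4$)
$J^{2}{\left(-11,k{\left(1,0 \right)} \right)} = 4^{2} = 16$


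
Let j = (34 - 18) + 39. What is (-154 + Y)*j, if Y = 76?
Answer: -4290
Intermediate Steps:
j = 55 (j = 16 + 39 = 55)
(-154 + Y)*j = (-154 + 76)*55 = -78*55 = -4290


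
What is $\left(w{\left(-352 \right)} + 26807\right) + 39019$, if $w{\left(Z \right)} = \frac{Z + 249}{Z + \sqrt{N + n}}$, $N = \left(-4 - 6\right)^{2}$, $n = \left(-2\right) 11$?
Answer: $\frac{4075503266}{61913} + \frac{103 \sqrt{78}}{123826} \approx 65826.0$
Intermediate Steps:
$n = -22$
$N = 100$ ($N = \left(-10\right)^{2} = 100$)
$w{\left(Z \right)} = \frac{249 + Z}{Z + \sqrt{78}}$ ($w{\left(Z \right)} = \frac{Z + 249}{Z + \sqrt{100 - 22}} = \frac{249 + Z}{Z + \sqrt{78}}$)
$\left(w{\left(-352 \right)} + 26807\right) + 39019 = \left(\frac{249 - 352}{-352 + \sqrt{78}} + 26807\right) + 39019 = \left(\frac{1}{-352 + \sqrt{78}} \left(-103\right) + 26807\right) + 39019 = \left(- \frac{103}{-352 + \sqrt{78}} + 26807\right) + 39019 = \left(26807 - \frac{103}{-352 + \sqrt{78}}\right) + 39019 = 65826 - \frac{103}{-352 + \sqrt{78}}$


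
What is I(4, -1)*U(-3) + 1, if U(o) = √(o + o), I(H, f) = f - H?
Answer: 1 - 5*I*√6 ≈ 1.0 - 12.247*I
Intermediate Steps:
U(o) = √2*√o (U(o) = √(2*o) = √2*√o)
I(4, -1)*U(-3) + 1 = (-1 - 1*4)*(√2*√(-3)) + 1 = (-1 - 4)*(√2*(I*√3)) + 1 = -5*I*√6 + 1 = 1 - 5*I*√6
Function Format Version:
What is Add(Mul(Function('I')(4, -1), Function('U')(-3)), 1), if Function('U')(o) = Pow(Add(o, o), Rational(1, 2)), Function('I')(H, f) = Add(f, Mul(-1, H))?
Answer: Add(1, Mul(-5, I, Pow(6, Rational(1, 2)))) ≈ Add(1.0000, Mul(-12.247, I))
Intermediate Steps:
Function('U')(o) = Mul(Pow(2, Rational(1, 2)), Pow(o, Rational(1, 2))) (Function('U')(o) = Pow(Mul(2, o), Rational(1, 2)) = Mul(Pow(2, Rational(1, 2)), Pow(o, Rational(1, 2))))
Add(Mul(Function('I')(4, -1), Function('U')(-3)), 1) = Add(Mul(Add(-1, Mul(-1, 4)), Mul(Pow(2, Rational(1, 2)), Pow(-3, Rational(1, 2)))), 1) = Add(Mul(Add(-1, -4), Mul(Pow(2, Rational(1, 2)), Mul(I, Pow(3, Rational(1, 2))))), 1) = Add(Mul(-5, Mul(I, Pow(6, Rational(1, 2)))), 1) = Add(Mul(-5, I, Pow(6, Rational(1, 2))), 1) = Add(1, Mul(-5, I, Pow(6, Rational(1, 2))))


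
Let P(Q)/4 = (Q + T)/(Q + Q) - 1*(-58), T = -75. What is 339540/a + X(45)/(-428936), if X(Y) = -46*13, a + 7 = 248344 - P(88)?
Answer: 1069121504391/780420956692 ≈ 1.3699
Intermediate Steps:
P(Q) = 232 + 2*(-75 + Q)/Q (P(Q) = 4*((Q - 75)/(Q + Q) - 1*(-58)) = 4*((-75 + Q)/((2*Q)) + 58) = 4*((-75 + Q)*(1/(2*Q)) + 58) = 4*((-75 + Q)/(2*Q) + 58) = 4*(58 + (-75 + Q)/(2*Q)) = 232 + 2*(-75 + Q)/Q)
a = 10916607/44 (a = -7 + (248344 - (234 - 150/88)) = -7 + (248344 - (234 - 150*1/88)) = -7 + (248344 - (234 - 75/44)) = -7 + (248344 - 1*10221/44) = -7 + (248344 - 10221/44) = -7 + 10916915/44 = 10916607/44 ≈ 2.4810e+5)
X(Y) = -598
339540/a + X(45)/(-428936) = 339540/(10916607/44) - 598/(-428936) = 339540*(44/10916607) - 598*(-1/428936) = 4979920/3638869 + 299/214468 = 1069121504391/780420956692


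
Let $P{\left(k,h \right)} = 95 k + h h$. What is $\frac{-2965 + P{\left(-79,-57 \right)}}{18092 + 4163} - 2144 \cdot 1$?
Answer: $- \frac{47721941}{22255} \approx -2144.3$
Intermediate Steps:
$P{\left(k,h \right)} = h^{2} + 95 k$ ($P{\left(k,h \right)} = 95 k + h^{2} = h^{2} + 95 k$)
$\frac{-2965 + P{\left(-79,-57 \right)}}{18092 + 4163} - 2144 \cdot 1 = \frac{-2965 + \left(\left(-57\right)^{2} + 95 \left(-79\right)\right)}{18092 + 4163} - 2144 \cdot 1 = \frac{-2965 + \left(3249 - 7505\right)}{22255} - 2144 = \left(-2965 - 4256\right) \frac{1}{22255} - 2144 = \left(-7221\right) \frac{1}{22255} - 2144 = - \frac{7221}{22255} - 2144 = - \frac{47721941}{22255}$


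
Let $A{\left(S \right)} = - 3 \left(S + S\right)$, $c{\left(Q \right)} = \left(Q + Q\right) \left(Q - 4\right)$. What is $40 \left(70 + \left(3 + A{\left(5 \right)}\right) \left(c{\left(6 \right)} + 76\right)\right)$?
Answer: $-105200$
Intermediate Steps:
$c{\left(Q \right)} = 2 Q \left(-4 + Q\right)$
$A{\left(S \right)} = - 6 S$ ($A{\left(S \right)} = - 3 \cdot 2 S = - 6 S$)
$40 \left(70 + \left(3 + A{\left(5 \right)}\right) \left(c{\left(6 \right)} + 76\right)\right) = 40 \left(70 + \left(3 - 30\right) \left(2 \cdot 6 \left(-4 + 6\right) + 76\right)\right) = 40 \left(70 + \left(3 - 30\right) \left(2 \cdot 6 \cdot 2 + 76\right)\right) = 40 \left(70 - 27 \left(24 + 76\right)\right) = 40 \left(70 - 2700\right) = 40 \left(-2630\right) = -105200$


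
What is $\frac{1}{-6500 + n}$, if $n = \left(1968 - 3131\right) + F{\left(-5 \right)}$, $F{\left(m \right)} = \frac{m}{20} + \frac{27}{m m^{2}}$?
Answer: $- \frac{500}{3831733} \approx -0.00013049$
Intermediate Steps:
$F{\left(m \right)} = \frac{27}{m^{3}} + \frac{m}{20}$ ($F{\left(m \right)} = m \frac{1}{20} + \frac{27}{m^{3}} = \frac{m}{20} + \frac{27}{m^{3}} = \frac{27}{m^{3}} + \frac{m}{20}$)
$n = - \frac{581733}{500}$ ($n = \left(1968 - 3131\right) + \left(\frac{27}{-125} + \frac{1}{20} \left(-5\right)\right) = -1163 + \left(27 \left(- \frac{1}{125}\right) - \frac{1}{4}\right) = -1163 - \frac{233}{500} = - \frac{581733}{500} \approx -1163.5$)
$\frac{1}{-6500 + n} = \frac{1}{-6500 - \frac{581733}{500}} = \frac{1}{- \frac{3831733}{500}} = - \frac{500}{3831733}$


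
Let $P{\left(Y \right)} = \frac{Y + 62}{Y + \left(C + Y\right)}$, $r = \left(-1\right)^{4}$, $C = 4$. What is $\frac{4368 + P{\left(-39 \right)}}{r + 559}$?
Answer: $\frac{323209}{41440} \approx 7.7994$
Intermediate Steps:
$r = 1$
$P{\left(Y \right)} = \frac{62 + Y}{4 + 2 Y}$ ($P{\left(Y \right)} = \frac{Y + 62}{Y + \left(4 + Y\right)} = \frac{62 + Y}{4 + 2 Y}$)
$\frac{4368 + P{\left(-39 \right)}}{r + 559} = \frac{4368 + \frac{62 - 39}{2 \left(2 - 39\right)}}{1 + 559} = \frac{4368 + \frac{1}{2} \frac{1}{-37} \cdot 23}{560} = \left(4368 + \frac{1}{2} \left(- \frac{1}{37}\right) 23\right) \frac{1}{560} = \left(4368 - \frac{23}{74}\right) \frac{1}{560} = \frac{323209}{74} \cdot \frac{1}{560} = \frac{323209}{41440}$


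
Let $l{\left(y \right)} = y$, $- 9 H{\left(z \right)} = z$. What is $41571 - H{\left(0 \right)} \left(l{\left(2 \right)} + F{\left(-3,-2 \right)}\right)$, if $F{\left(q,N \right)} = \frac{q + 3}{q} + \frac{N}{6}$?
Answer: $41571$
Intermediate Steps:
$H{\left(z \right)} = - \frac{z}{9}$
$F{\left(q,N \right)} = \frac{N}{6} + \frac{3 + q}{q}$ ($F{\left(q,N \right)} = \frac{3 + q}{q} + N \frac{1}{6} = \frac{3 + q}{q} + \frac{N}{6} = \frac{N}{6} + \frac{3 + q}{q}$)
$41571 - H{\left(0 \right)} \left(l{\left(2 \right)} + F{\left(-3,-2 \right)}\right) = 41571 - \left(- \frac{1}{9}\right) 0 \left(2 + \left(1 + \frac{3}{-3} + \frac{1}{6} \left(-2\right)\right)\right) = 41571 - 0 \left(2 + \left(1 + 3 \left(- \frac{1}{3}\right) - \frac{1}{3}\right)\right) = 41571 - 0 \left(2 - \frac{1}{3}\right) = 41571 - 0 \cdot \frac{5}{3} = 41571 - 0 = 41571 + 0 = 41571$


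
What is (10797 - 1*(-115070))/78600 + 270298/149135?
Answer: 1143331367/334914600 ≈ 3.4138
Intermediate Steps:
(10797 - 1*(-115070))/78600 + 270298/149135 = (10797 + 115070)*(1/78600) + 270298*(1/149135) = 125867*(1/78600) + 38614/21305 = 125867/78600 + 38614/21305 = 1143331367/334914600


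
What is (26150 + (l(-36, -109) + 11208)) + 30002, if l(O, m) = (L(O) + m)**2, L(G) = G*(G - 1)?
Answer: 1563089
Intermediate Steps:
L(G) = G*(-1 + G)
l(O, m) = (m + O*(-1 + O))**2 (l(O, m) = (O*(-1 + O) + m)**2 = (m + O*(-1 + O))**2)
(26150 + (l(-36, -109) + 11208)) + 30002 = (26150 + ((-109 - 36*(-1 - 36))**2 + 11208)) + 30002 = (26150 + ((-109 - 36*(-37))**2 + 11208)) + 30002 = (26150 + ((-109 + 1332)**2 + 11208)) + 30002 = (26150 + (1223**2 + 11208)) + 30002 = (26150 + (1495729 + 11208)) + 30002 = (26150 + 1506937) + 30002 = 1533087 + 30002 = 1563089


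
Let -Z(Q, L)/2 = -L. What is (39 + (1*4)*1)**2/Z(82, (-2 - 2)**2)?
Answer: 1849/32 ≈ 57.781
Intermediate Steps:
Z(Q, L) = 2*L (Z(Q, L) = -(-2)*L = 2*L)
(39 + (1*4)*1)**2/Z(82, (-2 - 2)**2) = (39 + (1*4)*1)**2/((2*(-2 - 2)**2)) = (39 + 4*1)**2/((2*(-4)**2)) = (39 + 4)**2/((2*16)) = 43**2/32 = 1849*(1/32) = 1849/32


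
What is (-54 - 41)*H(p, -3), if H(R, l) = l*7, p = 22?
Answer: 1995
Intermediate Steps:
H(R, l) = 7*l
(-54 - 41)*H(p, -3) = (-54 - 41)*(7*(-3)) = -95*(-21) = 1995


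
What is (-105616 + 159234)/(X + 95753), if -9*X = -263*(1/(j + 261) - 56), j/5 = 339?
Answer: 943891272/1656828107 ≈ 0.56970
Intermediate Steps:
j = 1695 (j = 5*339 = 1695)
X = -28807705/17604 (X = -(-263)*(1/(1695 + 261) - 56)/9 = -(-263)*(1/1956 - 56)/9 = -(-263)*(-109535)/(9*1956) = -1/9*28807705/1956 = -28807705/17604 ≈ -1636.4)
(-105616 + 159234)/(X + 95753) = (-105616 + 159234)/(-28807705/17604 + 95753) = 53618/(1656828107/17604) = 53618*(17604/1656828107) = 943891272/1656828107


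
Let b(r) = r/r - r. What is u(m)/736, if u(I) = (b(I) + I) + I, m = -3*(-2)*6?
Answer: 37/736 ≈ 0.050272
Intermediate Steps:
m = 36 (m = 6*6 = 36)
b(r) = 1 - r
u(I) = 1 + I (u(I) = ((1 - I) + I) + I = 1 + I)
u(m)/736 = (1 + 36)/736 = 37*(1/736) = 37/736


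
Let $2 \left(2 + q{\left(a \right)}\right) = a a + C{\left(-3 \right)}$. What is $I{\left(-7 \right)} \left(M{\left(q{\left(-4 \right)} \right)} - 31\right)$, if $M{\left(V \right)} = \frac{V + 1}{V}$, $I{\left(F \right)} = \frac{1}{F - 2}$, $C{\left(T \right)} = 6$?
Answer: $\frac{269}{81} \approx 3.321$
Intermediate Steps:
$I{\left(F \right)} = \frac{1}{-2 + F}$
$q{\left(a \right)} = 1 + \frac{a^{2}}{2}$ ($q{\left(a \right)} = -2 + \frac{a a + 6}{2} = -2 + \frac{a^{2} + 6}{2} = -2 + \frac{6 + a^{2}}{2} = -2 + \left(3 + \frac{a^{2}}{2}\right) = 1 + \frac{a^{2}}{2}$)
$M{\left(V \right)} = \frac{1 + V}{V}$
$I{\left(-7 \right)} \left(M{\left(q{\left(-4 \right)} \right)} - 31\right) = \frac{\frac{1 + \left(1 + \frac{\left(-4\right)^{2}}{2}\right)}{1 + \frac{\left(-4\right)^{2}}{2}} - 31}{-2 - 7} = \frac{\frac{1 + \left(1 + \frac{1}{2} \cdot 16\right)}{1 + \frac{1}{2} \cdot 16} - 31}{-9} = - \frac{\frac{1 + \left(1 + 8\right)}{1 + 8} - 31}{9} = - \frac{\frac{1 + 9}{9} - 31}{9} = - \frac{\frac{1}{9} \cdot 10 - 31}{9} = - \frac{\frac{10}{9} - 31}{9} = \left(- \frac{1}{9}\right) \left(- \frac{269}{9}\right) = \frac{269}{81}$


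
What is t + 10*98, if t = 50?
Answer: 1030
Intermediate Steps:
t + 10*98 = 50 + 10*98 = 50 + 980 = 1030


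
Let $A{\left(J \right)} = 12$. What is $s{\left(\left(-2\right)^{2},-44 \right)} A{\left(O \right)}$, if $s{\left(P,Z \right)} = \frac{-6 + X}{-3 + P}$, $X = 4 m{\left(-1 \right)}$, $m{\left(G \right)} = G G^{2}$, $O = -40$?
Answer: $-120$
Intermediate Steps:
$m{\left(G \right)} = G^{3}$
$X = -4$ ($X = 4 \left(-1\right)^{3} = 4 \left(-1\right) = -4$)
$s{\left(P,Z \right)} = - \frac{10}{-3 + P}$ ($s{\left(P,Z \right)} = \frac{-6 - 4}{-3 + P} = - \frac{10}{-3 + P}$)
$s{\left(\left(-2\right)^{2},-44 \right)} A{\left(O \right)} = - \frac{10}{-3 + \left(-2\right)^{2}} \cdot 12 = - \frac{10}{-3 + 4} \cdot 12 = - \frac{10}{1} \cdot 12 = \left(-10\right) 1 \cdot 12 = \left(-10\right) 12 = -120$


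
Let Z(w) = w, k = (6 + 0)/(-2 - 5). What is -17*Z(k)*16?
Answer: 1632/7 ≈ 233.14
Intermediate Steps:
k = -6/7 (k = 6/(-7) = 6*(-⅐) = -6/7 ≈ -0.85714)
-17*Z(k)*16 = -17*(-6/7)*16 = (102/7)*16 = 1632/7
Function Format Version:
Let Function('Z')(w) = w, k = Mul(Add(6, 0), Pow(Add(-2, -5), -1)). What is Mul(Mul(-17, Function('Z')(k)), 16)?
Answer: Rational(1632, 7) ≈ 233.14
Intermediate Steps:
k = Rational(-6, 7) (k = Mul(6, Pow(-7, -1)) = Mul(6, Rational(-1, 7)) = Rational(-6, 7) ≈ -0.85714)
Mul(Mul(-17, Function('Z')(k)), 16) = Mul(Mul(-17, Rational(-6, 7)), 16) = Mul(Rational(102, 7), 16) = Rational(1632, 7)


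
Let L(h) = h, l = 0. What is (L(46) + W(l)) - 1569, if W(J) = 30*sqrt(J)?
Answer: -1523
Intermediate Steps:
(L(46) + W(l)) - 1569 = (46 + 30*sqrt(0)) - 1569 = (46 + 30*0) - 1569 = (46 + 0) - 1569 = 46 - 1569 = -1523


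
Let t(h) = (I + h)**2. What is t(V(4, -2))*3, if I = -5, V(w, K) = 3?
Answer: 12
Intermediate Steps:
t(h) = (-5 + h)**2
t(V(4, -2))*3 = (-5 + 3)**2*3 = (-2)**2*3 = 4*3 = 12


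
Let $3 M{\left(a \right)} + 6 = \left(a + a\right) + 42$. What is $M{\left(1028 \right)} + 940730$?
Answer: $\frac{2824282}{3} \approx 9.4143 \cdot 10^{5}$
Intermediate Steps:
$M{\left(a \right)} = 12 + \frac{2 a}{3}$ ($M{\left(a \right)} = -2 + \frac{\left(a + a\right) + 42}{3} = -2 + \frac{2 a + 42}{3} = -2 + \frac{42 + 2 a}{3} = -2 + \left(14 + \frac{2 a}{3}\right) = 12 + \frac{2 a}{3}$)
$M{\left(1028 \right)} + 940730 = \left(12 + \frac{2}{3} \cdot 1028\right) + 940730 = \left(12 + \frac{2056}{3}\right) + 940730 = \frac{2092}{3} + 940730 = \frac{2824282}{3}$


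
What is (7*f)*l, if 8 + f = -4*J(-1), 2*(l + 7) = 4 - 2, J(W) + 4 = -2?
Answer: -672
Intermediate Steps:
J(W) = -6 (J(W) = -4 - 2 = -6)
l = -6 (l = -7 + (4 - 2)/2 = -7 + (½)*2 = -7 + 1 = -6)
f = 16 (f = -8 - 4*(-6) = -8 + 24 = 16)
(7*f)*l = (7*16)*(-6) = 112*(-6) = -672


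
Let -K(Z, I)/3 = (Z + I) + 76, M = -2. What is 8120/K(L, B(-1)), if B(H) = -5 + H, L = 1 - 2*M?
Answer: -1624/45 ≈ -36.089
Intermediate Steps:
L = 5 (L = 1 - 2*(-2) = 1 + 4 = 5)
K(Z, I) = -228 - 3*I - 3*Z (K(Z, I) = -3*((Z + I) + 76) = -3*((I + Z) + 76) = -3*(76 + I + Z) = -228 - 3*I - 3*Z)
8120/K(L, B(-1)) = 8120/(-228 - 3*(-5 - 1) - 3*5) = 8120/(-228 - 3*(-6) - 15) = 8120/(-228 + 18 - 15) = 8120/(-225) = 8120*(-1/225) = -1624/45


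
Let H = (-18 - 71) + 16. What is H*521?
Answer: -38033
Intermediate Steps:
H = -73 (H = -89 + 16 = -73)
H*521 = -73*521 = -38033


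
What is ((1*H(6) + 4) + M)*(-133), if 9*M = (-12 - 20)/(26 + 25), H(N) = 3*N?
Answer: -1338778/459 ≈ -2916.7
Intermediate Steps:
M = -32/459 (M = ((-12 - 20)/(26 + 25))/9 = (-32/51)/9 = (-32*1/51)/9 = (1/9)*(-32/51) = -32/459 ≈ -0.069717)
((1*H(6) + 4) + M)*(-133) = ((1*(3*6) + 4) - 32/459)*(-133) = ((1*18 + 4) - 32/459)*(-133) = ((18 + 4) - 32/459)*(-133) = (22 - 32/459)*(-133) = (10066/459)*(-133) = -1338778/459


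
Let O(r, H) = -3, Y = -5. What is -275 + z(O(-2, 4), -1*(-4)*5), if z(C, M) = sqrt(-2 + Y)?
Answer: -275 + I*sqrt(7) ≈ -275.0 + 2.6458*I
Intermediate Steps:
z(C, M) = I*sqrt(7) (z(C, M) = sqrt(-2 - 5) = sqrt(-7) = I*sqrt(7))
-275 + z(O(-2, 4), -1*(-4)*5) = -275 + I*sqrt(7)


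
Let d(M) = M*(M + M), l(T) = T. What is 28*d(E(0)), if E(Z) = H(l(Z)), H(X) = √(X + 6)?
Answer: 336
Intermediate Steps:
H(X) = √(6 + X)
E(Z) = √(6 + Z)
d(M) = 2*M² (d(M) = M*(2*M) = 2*M²)
28*d(E(0)) = 28*(2*(√(6 + 0))²) = 28*(2*(√6)²) = 28*(2*6) = 28*12 = 336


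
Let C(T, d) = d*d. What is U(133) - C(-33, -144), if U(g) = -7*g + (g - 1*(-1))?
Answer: -21533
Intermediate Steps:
U(g) = 1 - 6*g (U(g) = -7*g + (g + 1) = -7*g + (1 + g) = 1 - 6*g)
C(T, d) = d²
U(133) - C(-33, -144) = (1 - 6*133) - 1*(-144)² = (1 - 798) - 1*20736 = -797 - 20736 = -21533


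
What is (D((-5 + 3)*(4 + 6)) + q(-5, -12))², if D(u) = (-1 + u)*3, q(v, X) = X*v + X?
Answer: 225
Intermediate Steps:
q(v, X) = X + X*v
D(u) = -3 + 3*u
(D((-5 + 3)*(4 + 6)) + q(-5, -12))² = ((-3 + 3*((-5 + 3)*(4 + 6))) - 12*(1 - 5))² = ((-3 + 3*(-2*10)) - 12*(-4))² = ((-3 + 3*(-20)) + 48)² = ((-3 - 60) + 48)² = (-63 + 48)² = (-15)² = 225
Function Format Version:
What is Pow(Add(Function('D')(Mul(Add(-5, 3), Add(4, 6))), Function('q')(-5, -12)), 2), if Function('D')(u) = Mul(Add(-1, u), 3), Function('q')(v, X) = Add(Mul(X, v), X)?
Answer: 225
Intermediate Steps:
Function('q')(v, X) = Add(X, Mul(X, v))
Function('D')(u) = Add(-3, Mul(3, u))
Pow(Add(Function('D')(Mul(Add(-5, 3), Add(4, 6))), Function('q')(-5, -12)), 2) = Pow(Add(Add(-3, Mul(3, Mul(Add(-5, 3), Add(4, 6)))), Mul(-12, Add(1, -5))), 2) = Pow(Add(Add(-3, Mul(3, Mul(-2, 10))), Mul(-12, -4)), 2) = Pow(Add(Add(-3, Mul(3, -20)), 48), 2) = Pow(Add(Add(-3, -60), 48), 2) = Pow(Add(-63, 48), 2) = Pow(-15, 2) = 225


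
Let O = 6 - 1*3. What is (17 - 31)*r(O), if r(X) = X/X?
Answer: -14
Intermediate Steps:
O = 3 (O = 6 - 3 = 3)
r(X) = 1
(17 - 31)*r(O) = (17 - 31)*1 = -14*1 = -14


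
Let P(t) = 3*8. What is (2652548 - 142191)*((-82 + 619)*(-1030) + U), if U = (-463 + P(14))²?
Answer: -904705048873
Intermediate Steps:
P(t) = 24
U = 192721 (U = (-463 + 24)² = (-439)² = 192721)
(2652548 - 142191)*((-82 + 619)*(-1030) + U) = (2652548 - 142191)*((-82 + 619)*(-1030) + 192721) = 2510357*(537*(-1030) + 192721) = 2510357*(-553110 + 192721) = 2510357*(-360389) = -904705048873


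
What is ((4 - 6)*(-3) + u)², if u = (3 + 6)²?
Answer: 7569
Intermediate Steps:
u = 81 (u = 9² = 81)
((4 - 6)*(-3) + u)² = ((4 - 6)*(-3) + 81)² = (-2*(-3) + 81)² = (6 + 81)² = 87² = 7569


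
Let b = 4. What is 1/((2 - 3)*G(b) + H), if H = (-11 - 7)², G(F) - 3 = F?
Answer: 1/317 ≈ 0.0031546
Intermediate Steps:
G(F) = 3 + F
H = 324 (H = (-18)² = 324)
1/((2 - 3)*G(b) + H) = 1/((2 - 3)*(3 + 4) + 324) = 1/(-1*7 + 324) = 1/(-7 + 324) = 1/317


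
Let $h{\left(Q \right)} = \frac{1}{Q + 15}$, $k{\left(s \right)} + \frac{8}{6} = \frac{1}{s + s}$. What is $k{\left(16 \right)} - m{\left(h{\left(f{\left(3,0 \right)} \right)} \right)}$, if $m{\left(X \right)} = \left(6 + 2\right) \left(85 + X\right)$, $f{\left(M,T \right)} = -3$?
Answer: $- \frac{21823}{32} \approx -681.97$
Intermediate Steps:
$k{\left(s \right)} = - \frac{4}{3} + \frac{1}{2 s}$ ($k{\left(s \right)} = - \frac{4}{3} + \frac{1}{s + s} = - \frac{4}{3} + \frac{1}{2 s}$)
$h{\left(Q \right)} = \frac{1}{15 + Q}$
$m{\left(X \right)} = 680 + 8 X$ ($m{\left(X \right)} = 8 \left(85 + X\right) = 680 + 8 X$)
$k{\left(16 \right)} - m{\left(h{\left(f{\left(3,0 \right)} \right)} \right)} = \frac{3 - 128}{6 \cdot 16} - \left(680 + \frac{8}{15 - 3}\right) = \frac{1}{6} \cdot \frac{1}{16} \left(3 - 128\right) - \left(680 + \frac{8}{12}\right) = \frac{1}{6} \cdot \frac{1}{16} \left(-125\right) - \left(680 + 8 \cdot \frac{1}{12}\right) = - \frac{125}{96} - \left(680 + \frac{2}{3}\right) = - \frac{125}{96} - \frac{2042}{3} = - \frac{21823}{32}$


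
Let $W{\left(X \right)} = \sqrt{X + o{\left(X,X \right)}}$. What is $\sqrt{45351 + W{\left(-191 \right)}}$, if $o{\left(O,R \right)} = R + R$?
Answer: $\sqrt{45351 + i \sqrt{573}} \approx 212.96 + 0.0562 i$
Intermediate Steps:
$o{\left(O,R \right)} = 2 R$
$W{\left(X \right)} = \sqrt{3} \sqrt{X}$ ($W{\left(X \right)} = \sqrt{X + 2 X} = \sqrt{3 X} = \sqrt{3} \sqrt{X}$)
$\sqrt{45351 + W{\left(-191 \right)}} = \sqrt{45351 + \sqrt{3} \sqrt{-191}} = \sqrt{45351 + \sqrt{3} i \sqrt{191}} = \sqrt{45351 + i \sqrt{573}}$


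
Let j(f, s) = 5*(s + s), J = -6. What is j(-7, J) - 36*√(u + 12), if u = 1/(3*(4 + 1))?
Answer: -60 - 12*√2715/5 ≈ -185.05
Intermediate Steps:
u = 1/15 (u = 1/(3*5) = 1/15 ≈ 0.066667)
j(f, s) = 10*s (j(f, s) = 5*(2*s) = 10*s)
j(-7, J) - 36*√(u + 12) = 10*(-6) - 36*√(1/15 + 12) = -60 - 12*√2715/5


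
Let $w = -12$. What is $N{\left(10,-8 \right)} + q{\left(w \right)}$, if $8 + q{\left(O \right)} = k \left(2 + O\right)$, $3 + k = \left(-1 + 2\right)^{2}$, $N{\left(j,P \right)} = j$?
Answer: $22$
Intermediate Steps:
$k = -2$ ($k = -3 + \left(-1 + 2\right)^{2} = -3 + 1^{2} = -3 + 1 = -2$)
$q{\left(O \right)} = -12 - 2 O$ ($q{\left(O \right)} = -8 - 2 \left(2 + O\right) = -8 - \left(4 + 2 O\right) = -12 - 2 O$)
$N{\left(10,-8 \right)} + q{\left(w \right)} = 10 - -12 = 10 + \left(-12 + 24\right) = 10 + 12 = 22$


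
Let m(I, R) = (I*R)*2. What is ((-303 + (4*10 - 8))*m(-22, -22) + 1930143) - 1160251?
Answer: 507564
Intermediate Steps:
m(I, R) = 2*I*R
((-303 + (4*10 - 8))*m(-22, -22) + 1930143) - 1160251 = ((-303 + (4*10 - 8))*(2*(-22)*(-22)) + 1930143) - 1160251 = ((-303 + (40 - 8))*968 + 1930143) - 1160251 = ((-303 + 32)*968 + 1930143) - 1160251 = (-271*968 + 1930143) - 1160251 = (-262328 + 1930143) - 1160251 = 1667815 - 1160251 = 507564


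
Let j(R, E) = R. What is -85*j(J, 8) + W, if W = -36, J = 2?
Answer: -206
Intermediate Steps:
-85*j(J, 8) + W = -85*2 - 36 = -170 - 36 = -206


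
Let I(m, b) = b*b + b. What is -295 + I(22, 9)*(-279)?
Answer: -25405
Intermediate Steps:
I(m, b) = b + b² (I(m, b) = b² + b = b + b²)
-295 + I(22, 9)*(-279) = -295 + (9*(1 + 9))*(-279) = -295 + (9*10)*(-279) = -295 + 90*(-279) = -295 - 25110 = -25405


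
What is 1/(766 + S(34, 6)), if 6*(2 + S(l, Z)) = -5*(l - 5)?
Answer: 6/4439 ≈ 0.0013517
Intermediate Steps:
S(l, Z) = 13/6 - 5*l/6 (S(l, Z) = -2 + (-5*(l - 5))/6 = -2 + (-5*(-5 + l))/6 = -2 + (25 - 5*l)/6 = -2 + (25/6 - 5*l/6) = 13/6 - 5*l/6)
1/(766 + S(34, 6)) = 1/(766 + (13/6 - ⅚*34)) = 1/(766 + (13/6 - 85/3)) = 1/(766 - 157/6) = 1/(4439/6) = 6/4439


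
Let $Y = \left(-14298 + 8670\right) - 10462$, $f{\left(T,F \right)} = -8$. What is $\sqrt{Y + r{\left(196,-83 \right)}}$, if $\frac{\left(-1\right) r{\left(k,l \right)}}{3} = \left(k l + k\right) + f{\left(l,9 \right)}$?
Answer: $5 \sqrt{1286} \approx 179.3$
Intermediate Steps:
$Y = -16090$ ($Y = -5628 - 10462 = -16090$)
$r{\left(k,l \right)} = 24 - 3 k - 3 k l$ ($r{\left(k,l \right)} = - 3 \left(\left(k l + k\right) - 8\right) = - 3 \left(\left(k + k l\right) - 8\right) = - 3 \left(-8 + k + k l\right) = 24 - 3 k - 3 k l$)
$\sqrt{Y + r{\left(196,-83 \right)}} = \sqrt{-16090 - \left(564 - 48804\right)} = \sqrt{-16090 + \left(24 - 588 + 48804\right)} = \sqrt{-16090 + 48240} = \sqrt{32150} = 5 \sqrt{1286}$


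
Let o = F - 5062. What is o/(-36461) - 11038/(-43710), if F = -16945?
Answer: 682191244/796855155 ≈ 0.85610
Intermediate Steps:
o = -22007 (o = -16945 - 5062 = -22007)
o/(-36461) - 11038/(-43710) = -22007/(-36461) - 11038/(-43710) = -22007*(-1/36461) - 11038*(-1/43710) = 22007/36461 + 5519/21855 = 682191244/796855155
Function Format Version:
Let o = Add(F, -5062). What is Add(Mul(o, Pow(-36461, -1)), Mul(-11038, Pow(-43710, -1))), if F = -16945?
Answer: Rational(682191244, 796855155) ≈ 0.85610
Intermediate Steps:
o = -22007 (o = Add(-16945, -5062) = -22007)
Add(Mul(o, Pow(-36461, -1)), Mul(-11038, Pow(-43710, -1))) = Add(Mul(-22007, Pow(-36461, -1)), Mul(-11038, Pow(-43710, -1))) = Add(Mul(-22007, Rational(-1, 36461)), Mul(-11038, Rational(-1, 43710))) = Add(Rational(22007, 36461), Rational(5519, 21855)) = Rational(682191244, 796855155)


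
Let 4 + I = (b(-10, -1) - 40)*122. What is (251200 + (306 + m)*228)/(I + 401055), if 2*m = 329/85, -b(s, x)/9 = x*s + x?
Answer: 27319786/32834565 ≈ 0.83204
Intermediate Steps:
b(s, x) = -9*x - 9*s*x (b(s, x) = -9*(x*s + x) = -9*(s*x + x) = -9*(x + s*x) = -9*x - 9*s*x)
m = 329/170 (m = (329/85)/2 = (329*(1/85))/2 = (1/2)*(329/85) = 329/170 ≈ 1.9353)
I = -14766 (I = -4 + (-9*(-1)*(1 - 10) - 40)*122 = -4 + (-9*(-1)*(-9) - 40)*122 = -4 + (-81 - 40)*122 = -4 - 121*122 = -4 - 14762 = -14766)
(251200 + (306 + m)*228)/(I + 401055) = (251200 + (306 + 329/170)*228)/(-14766 + 401055) = (251200 + (52349/170)*228)/386289 = (251200 + 5967786/85)*(1/386289) = (27319786/85)*(1/386289) = 27319786/32834565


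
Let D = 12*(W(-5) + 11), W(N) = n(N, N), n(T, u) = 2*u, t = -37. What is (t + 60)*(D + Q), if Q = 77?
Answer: 2047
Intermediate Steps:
W(N) = 2*N
D = 12 (D = 12*(2*(-5) + 11) = 12*(-10 + 11) = 12*1 = 12)
(t + 60)*(D + Q) = (-37 + 60)*(12 + 77) = 23*89 = 2047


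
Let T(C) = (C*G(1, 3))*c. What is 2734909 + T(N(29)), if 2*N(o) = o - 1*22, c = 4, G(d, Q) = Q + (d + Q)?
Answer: 2735007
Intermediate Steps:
G(d, Q) = d + 2*Q (G(d, Q) = Q + (Q + d) = d + 2*Q)
N(o) = -11 + o/2 (N(o) = (o - 1*22)/2 = (o - 22)/2 = (-22 + o)/2 = -11 + o/2)
T(C) = 28*C (T(C) = (C*(1 + 2*3))*4 = (C*(1 + 6))*4 = (C*7)*4 = (7*C)*4 = 28*C)
2734909 + T(N(29)) = 2734909 + 28*(-11 + (½)*29) = 2734909 + 28*(-11 + 29/2) = 2734909 + 28*(7/2) = 2734909 + 98 = 2735007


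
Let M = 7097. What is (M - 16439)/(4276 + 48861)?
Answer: -9342/53137 ≈ -0.17581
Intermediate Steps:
(M - 16439)/(4276 + 48861) = (7097 - 16439)/(4276 + 48861) = -9342/53137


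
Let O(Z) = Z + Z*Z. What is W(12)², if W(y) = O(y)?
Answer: 24336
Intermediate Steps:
O(Z) = Z + Z²
W(y) = y*(1 + y)
W(12)² = (12*(1 + 12))² = (12*13)² = 156² = 24336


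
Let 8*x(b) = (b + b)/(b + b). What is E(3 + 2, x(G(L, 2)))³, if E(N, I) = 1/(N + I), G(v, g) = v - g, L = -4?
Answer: 512/68921 ≈ 0.0074288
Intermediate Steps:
x(b) = ⅛ (x(b) = ((b + b)/(b + b))/8 = ((2*b)/((2*b)))/8 = ((2*b)*(1/(2*b)))/8 = (⅛)*1 = ⅛)
E(N, I) = 1/(I + N)
E(3 + 2, x(G(L, 2)))³ = (1/(⅛ + (3 + 2)))³ = (1/(⅛ + 5))³ = (1/(41/8))³ = (8/41)³ = 512/68921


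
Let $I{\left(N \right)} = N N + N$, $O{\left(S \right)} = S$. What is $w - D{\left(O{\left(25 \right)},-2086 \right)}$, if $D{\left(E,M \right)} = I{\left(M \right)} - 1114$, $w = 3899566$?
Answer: $-448630$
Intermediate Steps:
$I{\left(N \right)} = N + N^{2}$ ($I{\left(N \right)} = N^{2} + N = N + N^{2}$)
$D{\left(E,M \right)} = -1114 + M \left(1 + M\right)$ ($D{\left(E,M \right)} = M \left(1 + M\right) - 1114 = -1114 + M \left(1 + M\right)$)
$w - D{\left(O{\left(25 \right)},-2086 \right)} = 3899566 - \left(-1114 - 2086 \left(1 - 2086\right)\right) = 3899566 - \left(-1114 - -4349310\right) = 3899566 - \left(-1114 + 4349310\right) = 3899566 - 4348196 = -448630$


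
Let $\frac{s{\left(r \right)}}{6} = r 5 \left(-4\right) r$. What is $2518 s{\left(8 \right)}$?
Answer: $-19338240$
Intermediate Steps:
$s{\left(r \right)} = - 120 r^{2}$ ($s{\left(r \right)} = 6 r 5 \left(-4\right) r = 6 r \left(-20\right) r = 6 - 20 r r = 6 \left(- 20 r^{2}\right) = - 120 r^{2}$)
$2518 s{\left(8 \right)} = 2518 \left(- 120 \cdot 8^{2}\right) = 2518 \left(\left(-120\right) 64\right) = 2518 \left(-7680\right) = -19338240$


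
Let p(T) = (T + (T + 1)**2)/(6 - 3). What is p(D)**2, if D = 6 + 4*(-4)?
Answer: 5041/9 ≈ 560.11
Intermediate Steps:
D = -10 (D = 6 - 16 = -10)
p(T) = T/3 + (1 + T)**2/3 (p(T) = (T + (1 + T)**2)/3 = (T + (1 + T)**2)*(1/3) = T/3 + (1 + T)**2/3)
p(D)**2 = ((1/3)*(-10) + (1 - 10)**2/3)**2 = (-10/3 + (1/3)*(-9)**2)**2 = (-10/3 + (1/3)*81)**2 = (-10/3 + 27)**2 = (71/3)**2 = 5041/9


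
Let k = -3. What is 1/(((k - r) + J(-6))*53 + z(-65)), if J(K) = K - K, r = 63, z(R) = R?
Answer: -1/3563 ≈ -0.00028066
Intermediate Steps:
J(K) = 0
1/(((k - r) + J(-6))*53 + z(-65)) = 1/(((-3 - 1*63) + 0)*53 - 65) = 1/(((-3 - 63) + 0)*53 - 65) = 1/((-66 + 0)*53 - 65) = 1/(-66*53 - 65) = 1/(-3498 - 65) = 1/(-3563) = -1/3563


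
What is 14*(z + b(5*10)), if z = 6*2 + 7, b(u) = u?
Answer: 966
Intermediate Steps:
z = 19 (z = 12 + 7 = 19)
14*(z + b(5*10)) = 14*(19 + 5*10) = 14*(19 + 50) = 14*69 = 966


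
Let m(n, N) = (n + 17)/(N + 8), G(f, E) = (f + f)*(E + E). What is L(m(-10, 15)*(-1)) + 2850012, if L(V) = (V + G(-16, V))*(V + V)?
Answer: 1507650174/529 ≈ 2.8500e+6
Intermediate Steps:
G(f, E) = 4*E*f (G(f, E) = (2*f)*(2*E) = 4*E*f)
m(n, N) = (17 + n)/(8 + N)
L(V) = -126*V**2 (L(V) = (V + 4*V*(-16))*(V + V) = (V - 64*V)*(2*V) = (-63*V)*(2*V) = -126*V**2)
L(m(-10, 15)*(-1)) + 2850012 = -126*(17 - 10)**2/(8 + 15)**2 + 2850012 = -126*((7/23)*(-1))**2 + 2850012 = -126*(-7/23)**2 + 2850012 = -126*49/529 + 2850012 = -6174/529 + 2850012 = 1507650174/529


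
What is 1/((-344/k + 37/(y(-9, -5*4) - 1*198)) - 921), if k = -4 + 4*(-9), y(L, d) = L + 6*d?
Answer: -1635/1491959 ≈ -0.0010959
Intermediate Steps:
k = -40 (k = -4 - 36 = -40)
1/((-344/k + 37/(y(-9, -5*4) - 1*198)) - 921) = 1/((-344/(-40) + 37/((-9 + 6*(-5*4)) - 1*198)) - 921) = 1/((-344*(-1/40) + 37/((-9 + 6*(-20)) - 198)) - 921) = 1/((43/5 + 37/((-9 - 120) - 198)) - 921) = 1/((43/5 + 37/(-129 - 198)) - 921) = 1/((43/5 + 37/(-327)) - 921) = 1/((43/5 + 37*(-1/327)) - 921) = 1/((43/5 - 37/327) - 921) = 1/(13876/1635 - 921) = 1/(-1491959/1635) = -1635/1491959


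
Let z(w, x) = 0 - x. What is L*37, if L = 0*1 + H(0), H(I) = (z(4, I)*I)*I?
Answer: 0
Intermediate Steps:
z(w, x) = -x
H(I) = -I**3 (H(I) = ((-I)*I)*I = (-I**2)*I = -I**3)
L = 0 (L = 0*1 - 1*0**3 = 0 - 1*0 = 0 + 0 = 0)
L*37 = 0*37 = 0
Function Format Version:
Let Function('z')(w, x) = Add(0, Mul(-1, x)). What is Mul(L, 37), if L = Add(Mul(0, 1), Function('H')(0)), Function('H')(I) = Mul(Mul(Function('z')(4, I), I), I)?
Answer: 0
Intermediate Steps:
Function('z')(w, x) = Mul(-1, x)
Function('H')(I) = Mul(-1, Pow(I, 3)) (Function('H')(I) = Mul(Mul(Mul(-1, I), I), I) = Mul(Mul(-1, Pow(I, 2)), I) = Mul(-1, Pow(I, 3)))
L = 0 (L = Add(Mul(0, 1), Mul(-1, Pow(0, 3))) = Add(0, Mul(-1, 0)) = Add(0, 0) = 0)
Mul(L, 37) = Mul(0, 37) = 0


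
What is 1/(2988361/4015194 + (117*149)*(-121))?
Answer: -4015194/8469619128881 ≈ -4.7407e-7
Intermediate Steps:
1/(2988361/4015194 + (117*149)*(-121)) = 1/(2988361*(1/4015194) + 17433*(-121)) = 1/(2988361/4015194 - 2109393) = 1/(-8469619128881/4015194) = -4015194/8469619128881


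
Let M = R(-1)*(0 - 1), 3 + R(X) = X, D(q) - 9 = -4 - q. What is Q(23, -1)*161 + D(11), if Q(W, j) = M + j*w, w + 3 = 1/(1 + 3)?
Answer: 4323/4 ≈ 1080.8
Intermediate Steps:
D(q) = 5 - q (D(q) = 9 + (-4 - q) = 5 - q)
R(X) = -3 + X
w = -11/4 (w = -3 + 1/(1 + 3) = -3 + 1/4 = -3 + ¼ = -11/4 ≈ -2.7500)
M = 4 (M = (-3 - 1)*(0 - 1) = -4*(-1) = 4)
Q(W, j) = 4 - 11*j/4 (Q(W, j) = 4 + j*(-11/4) = 4 - 11*j/4)
Q(23, -1)*161 + D(11) = (4 - 11/4*(-1))*161 + (5 - 1*11) = (4 + 11/4)*161 + (5 - 11) = (27/4)*161 - 6 = 4347/4 - 6 = 4323/4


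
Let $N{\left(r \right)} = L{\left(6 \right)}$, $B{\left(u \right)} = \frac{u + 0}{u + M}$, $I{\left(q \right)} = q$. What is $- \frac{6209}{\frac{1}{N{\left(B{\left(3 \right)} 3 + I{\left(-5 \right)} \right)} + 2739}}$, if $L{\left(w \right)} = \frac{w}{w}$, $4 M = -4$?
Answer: $-17012660$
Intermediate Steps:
$M = -1$ ($M = \frac{1}{4} \left(-4\right) = -1$)
$B{\left(u \right)} = \frac{u}{-1 + u}$ ($B{\left(u \right)} = \frac{u + 0}{u - 1} = \frac{u}{-1 + u}$)
$L{\left(w \right)} = 1$
$N{\left(r \right)} = 1$
$- \frac{6209}{\frac{1}{N{\left(B{\left(3 \right)} 3 + I{\left(-5 \right)} \right)} + 2739}} = - \frac{6209}{\frac{1}{1 + 2739}} = - \frac{6209}{\frac{1}{2740}} = - 6209 \frac{1}{\frac{1}{2740}} = \left(-6209\right) 2740 = -17012660$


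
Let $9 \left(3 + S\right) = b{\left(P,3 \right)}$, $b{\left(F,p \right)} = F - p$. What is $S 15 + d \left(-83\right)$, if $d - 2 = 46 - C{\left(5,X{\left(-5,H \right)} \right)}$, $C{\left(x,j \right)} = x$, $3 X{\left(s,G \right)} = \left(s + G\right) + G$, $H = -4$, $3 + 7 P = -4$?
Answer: $- \frac{10862}{3} \approx -3620.7$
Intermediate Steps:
$P = -1$ ($P = - \frac{3}{7} + \frac{1}{7} \left(-4\right) = - \frac{3}{7} - \frac{4}{7} = -1$)
$X{\left(s,G \right)} = \frac{s}{3} + \frac{2 G}{3}$ ($X{\left(s,G \right)} = \frac{\left(s + G\right) + G}{3} = \frac{\left(G + s\right) + G}{3} = \frac{s + 2 G}{3} = \frac{s}{3} + \frac{2 G}{3}$)
$S = - \frac{31}{9}$ ($S = -3 + \frac{-1 - 3}{9} = -3 + \frac{1}{9} \left(-4\right) = -3 - \frac{4}{9} = - \frac{31}{9} \approx -3.4444$)
$d = 43$ ($d = 2 + \left(46 - 5\right) = 2 + 41 = 43$)
$S 15 + d \left(-83\right) = \left(- \frac{31}{9}\right) 15 + 43 \left(-83\right) = - \frac{155}{3} - 3569 = - \frac{10862}{3}$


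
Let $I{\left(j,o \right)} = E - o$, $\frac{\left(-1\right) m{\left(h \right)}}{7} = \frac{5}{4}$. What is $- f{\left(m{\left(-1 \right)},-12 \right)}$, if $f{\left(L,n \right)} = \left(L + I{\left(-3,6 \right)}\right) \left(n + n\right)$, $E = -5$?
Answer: $-474$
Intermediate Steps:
$m{\left(h \right)} = - \frac{35}{4}$ ($m{\left(h \right)} = - 7 \cdot \frac{5}{4} = - 7 \cdot 5 \cdot \frac{1}{4} = \left(-7\right) \frac{5}{4} = - \frac{35}{4}$)
$I{\left(j,o \right)} = -5 - o$
$f{\left(L,n \right)} = 2 n \left(-11 + L\right)$ ($f{\left(L,n \right)} = \left(L - 11\right) \left(n + n\right) = \left(L - 11\right) 2 n = \left(-11 + L\right) 2 n = 2 n \left(-11 + L\right)$)
$- f{\left(m{\left(-1 \right)},-12 \right)} = - 2 \left(-12\right) \left(-11 - \frac{35}{4}\right) = - \frac{2 \left(-12\right) \left(-79\right)}{4} = \left(-1\right) 474 = -474$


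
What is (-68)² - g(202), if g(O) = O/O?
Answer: 4623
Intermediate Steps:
g(O) = 1
(-68)² - g(202) = (-68)² - 1*1 = 4624 - 1 = 4623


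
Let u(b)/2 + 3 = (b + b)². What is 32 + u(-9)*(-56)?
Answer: -35920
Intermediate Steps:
u(b) = -6 + 8*b² (u(b) = -6 + 2*(b + b)² = -6 + 2*(2*b)² = -6 + 2*(4*b²) = -6 + 8*b²)
32 + u(-9)*(-56) = 32 + (-6 + 8*(-9)²)*(-56) = 32 + (-6 + 8*81)*(-56) = 32 + (-6 + 648)*(-56) = 32 + 642*(-56) = 32 - 35952 = -35920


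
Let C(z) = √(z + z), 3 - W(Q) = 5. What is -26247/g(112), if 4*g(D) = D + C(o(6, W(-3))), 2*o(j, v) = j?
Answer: -5879328/6269 + 52494*√6/6269 ≈ -917.33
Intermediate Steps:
W(Q) = -2 (W(Q) = 3 - 1*5 = 3 - 5 = -2)
o(j, v) = j/2
C(z) = √2*√z (C(z) = √(2*z) = √2*√z)
g(D) = D/4 + √6/4 (g(D) = (D + √2*√((½)*6))/4 = (D + √2*√3)/4 = (D + √6)/4 = D/4 + √6/4)
-26247/g(112) = -26247/((¼)*112 + √6/4) = -26247/(28 + √6/4)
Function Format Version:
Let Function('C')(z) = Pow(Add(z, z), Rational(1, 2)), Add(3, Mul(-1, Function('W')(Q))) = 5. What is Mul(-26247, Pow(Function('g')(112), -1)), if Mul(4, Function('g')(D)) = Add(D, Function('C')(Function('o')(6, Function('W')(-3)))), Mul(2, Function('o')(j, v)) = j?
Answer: Add(Rational(-5879328, 6269), Mul(Rational(52494, 6269), Pow(6, Rational(1, 2)))) ≈ -917.33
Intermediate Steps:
Function('W')(Q) = -2 (Function('W')(Q) = Add(3, Mul(-1, 5)) = Add(3, -5) = -2)
Function('o')(j, v) = Mul(Rational(1, 2), j)
Function('C')(z) = Mul(Pow(2, Rational(1, 2)), Pow(z, Rational(1, 2))) (Function('C')(z) = Pow(Mul(2, z), Rational(1, 2)) = Mul(Pow(2, Rational(1, 2)), Pow(z, Rational(1, 2))))
Function('g')(D) = Add(Mul(Rational(1, 4), D), Mul(Rational(1, 4), Pow(6, Rational(1, 2)))) (Function('g')(D) = Mul(Rational(1, 4), Add(D, Mul(Pow(2, Rational(1, 2)), Pow(Mul(Rational(1, 2), 6), Rational(1, 2))))) = Mul(Rational(1, 4), Add(D, Mul(Pow(2, Rational(1, 2)), Pow(3, Rational(1, 2))))) = Mul(Rational(1, 4), Add(D, Pow(6, Rational(1, 2)))) = Add(Mul(Rational(1, 4), D), Mul(Rational(1, 4), Pow(6, Rational(1, 2)))))
Mul(-26247, Pow(Function('g')(112), -1)) = Mul(-26247, Pow(Add(Mul(Rational(1, 4), 112), Mul(Rational(1, 4), Pow(6, Rational(1, 2)))), -1)) = Mul(-26247, Pow(Add(28, Mul(Rational(1, 4), Pow(6, Rational(1, 2)))), -1))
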